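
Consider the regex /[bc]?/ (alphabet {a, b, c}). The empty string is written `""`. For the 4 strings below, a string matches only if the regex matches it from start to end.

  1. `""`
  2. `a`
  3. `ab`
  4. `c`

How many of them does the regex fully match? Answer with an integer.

1 → match
2 → no match
3 → no match
4 → match
Total matched: 2

2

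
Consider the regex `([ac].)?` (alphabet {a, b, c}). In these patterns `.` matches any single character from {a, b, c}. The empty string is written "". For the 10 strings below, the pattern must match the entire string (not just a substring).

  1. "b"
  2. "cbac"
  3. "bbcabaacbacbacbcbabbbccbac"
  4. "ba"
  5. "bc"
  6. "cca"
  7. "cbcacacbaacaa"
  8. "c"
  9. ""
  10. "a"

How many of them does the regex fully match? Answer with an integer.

1 → no match
2 → no match
3 → no match
4 → no match
5 → no match
6 → no match
7 → no match
8 → no match
9 → match
10 → no match
Total matched: 1

1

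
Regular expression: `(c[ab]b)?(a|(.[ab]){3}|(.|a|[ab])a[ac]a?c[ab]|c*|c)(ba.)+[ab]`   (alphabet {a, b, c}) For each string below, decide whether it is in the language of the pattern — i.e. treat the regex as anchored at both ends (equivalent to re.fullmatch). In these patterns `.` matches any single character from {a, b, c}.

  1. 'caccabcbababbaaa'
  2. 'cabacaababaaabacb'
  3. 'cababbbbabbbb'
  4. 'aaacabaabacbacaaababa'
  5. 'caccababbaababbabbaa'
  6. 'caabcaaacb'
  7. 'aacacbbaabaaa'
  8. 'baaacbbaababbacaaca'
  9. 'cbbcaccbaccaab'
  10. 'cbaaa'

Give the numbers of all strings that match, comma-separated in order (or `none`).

1 → no match
2 → no match
3 → no match
4 → no match
5 → no match
6. 'caabcaaacb' → no match
7 → match
8 → no match
9 → no match
10. 'cbaaa' → match

7, 10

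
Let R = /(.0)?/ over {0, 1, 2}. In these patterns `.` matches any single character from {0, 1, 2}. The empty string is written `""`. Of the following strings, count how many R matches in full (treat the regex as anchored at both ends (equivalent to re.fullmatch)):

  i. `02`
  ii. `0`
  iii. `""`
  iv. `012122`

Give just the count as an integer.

i → no match
ii → no match
iii → match
iv → no match
Total matched: 1

1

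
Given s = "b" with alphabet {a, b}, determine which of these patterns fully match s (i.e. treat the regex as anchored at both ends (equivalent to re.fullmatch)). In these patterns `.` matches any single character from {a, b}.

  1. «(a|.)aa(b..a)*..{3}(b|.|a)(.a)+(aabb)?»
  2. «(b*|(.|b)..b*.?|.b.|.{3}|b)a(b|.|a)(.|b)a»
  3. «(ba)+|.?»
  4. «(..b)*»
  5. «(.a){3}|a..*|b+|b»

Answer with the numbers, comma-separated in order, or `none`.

1 → no match
2 → no match — must end with "a"
3 → match
4 → no match
5 → match

3, 5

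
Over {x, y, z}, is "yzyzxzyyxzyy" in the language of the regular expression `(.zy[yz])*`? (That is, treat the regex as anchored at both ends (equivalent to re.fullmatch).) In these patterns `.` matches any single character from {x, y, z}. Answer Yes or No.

Yes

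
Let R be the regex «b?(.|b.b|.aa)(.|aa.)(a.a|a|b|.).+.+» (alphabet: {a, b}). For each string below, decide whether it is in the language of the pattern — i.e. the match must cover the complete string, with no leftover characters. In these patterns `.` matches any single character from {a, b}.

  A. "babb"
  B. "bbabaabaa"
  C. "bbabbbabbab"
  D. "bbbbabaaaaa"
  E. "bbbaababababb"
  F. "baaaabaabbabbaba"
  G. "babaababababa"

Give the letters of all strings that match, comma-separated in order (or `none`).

B, C, D, E, F, G

A → no match
B → match
C → match
D → match
E → match
F → match
G → match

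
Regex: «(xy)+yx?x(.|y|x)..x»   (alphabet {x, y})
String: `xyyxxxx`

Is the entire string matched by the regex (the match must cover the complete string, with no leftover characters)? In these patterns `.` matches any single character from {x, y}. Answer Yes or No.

No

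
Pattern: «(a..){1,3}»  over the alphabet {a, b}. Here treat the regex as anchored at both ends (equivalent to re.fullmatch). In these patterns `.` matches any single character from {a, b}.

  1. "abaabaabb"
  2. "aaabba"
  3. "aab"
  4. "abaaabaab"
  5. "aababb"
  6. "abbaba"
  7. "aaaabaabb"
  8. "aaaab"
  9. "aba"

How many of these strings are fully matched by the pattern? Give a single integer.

7

1. "abaabaabb" → match
2. "aaabba" → no match
3. "aab" → match
4. "abaaabaab" → match
5. "aababb" → match
6. "abbaba" → match
7. "aaaabaabb" → match
8. "aaaab" → no match
9. "aba" → match
Total matched: 7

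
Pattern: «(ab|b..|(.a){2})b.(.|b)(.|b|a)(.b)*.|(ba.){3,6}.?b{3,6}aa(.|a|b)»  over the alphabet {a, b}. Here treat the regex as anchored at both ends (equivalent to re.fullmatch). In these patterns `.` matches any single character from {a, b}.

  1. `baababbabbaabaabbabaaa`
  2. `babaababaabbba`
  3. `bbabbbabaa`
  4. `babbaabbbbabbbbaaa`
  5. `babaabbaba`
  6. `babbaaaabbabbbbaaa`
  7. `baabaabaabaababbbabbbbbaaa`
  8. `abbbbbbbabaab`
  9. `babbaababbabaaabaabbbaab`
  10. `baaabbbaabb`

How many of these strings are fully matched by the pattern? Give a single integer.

1

1 → no match
2 → no match
3. `bbabbbabaa` → no match
4 → no match
5. `babaabbaba` → no match
6 → no match
7 → no match
8 → no match
9 → no match
10. `baaabbbaabb` → match
Total matched: 1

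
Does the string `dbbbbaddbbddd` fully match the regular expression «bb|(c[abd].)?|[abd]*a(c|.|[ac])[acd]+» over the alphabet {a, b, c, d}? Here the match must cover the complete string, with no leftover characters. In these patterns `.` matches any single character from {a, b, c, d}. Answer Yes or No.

No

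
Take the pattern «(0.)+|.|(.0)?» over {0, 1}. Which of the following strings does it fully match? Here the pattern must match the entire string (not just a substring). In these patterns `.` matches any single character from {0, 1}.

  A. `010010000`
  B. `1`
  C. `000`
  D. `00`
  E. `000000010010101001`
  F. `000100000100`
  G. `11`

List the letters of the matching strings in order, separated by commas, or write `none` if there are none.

B, D, F

A → no match
B → match
C → no match
D → match
E → no match
F → match
G → no match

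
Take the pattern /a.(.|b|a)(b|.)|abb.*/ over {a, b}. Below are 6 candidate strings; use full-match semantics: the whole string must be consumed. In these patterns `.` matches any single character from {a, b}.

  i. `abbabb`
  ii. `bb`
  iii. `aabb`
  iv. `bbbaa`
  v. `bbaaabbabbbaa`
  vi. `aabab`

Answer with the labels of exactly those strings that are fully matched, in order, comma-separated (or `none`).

i → match
ii → no match
iii → match
iv → no match
v → no match
vi → no match

i, iii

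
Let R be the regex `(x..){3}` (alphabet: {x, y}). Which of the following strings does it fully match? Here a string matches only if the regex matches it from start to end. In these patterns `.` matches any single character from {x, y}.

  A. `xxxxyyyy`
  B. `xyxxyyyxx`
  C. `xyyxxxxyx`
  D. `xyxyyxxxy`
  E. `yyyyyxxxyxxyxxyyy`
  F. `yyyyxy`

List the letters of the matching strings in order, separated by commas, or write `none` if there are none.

C

A → no match
B → no match
C → match
D → no match
E → no match — must start with `x`
F → no match — must start with `x`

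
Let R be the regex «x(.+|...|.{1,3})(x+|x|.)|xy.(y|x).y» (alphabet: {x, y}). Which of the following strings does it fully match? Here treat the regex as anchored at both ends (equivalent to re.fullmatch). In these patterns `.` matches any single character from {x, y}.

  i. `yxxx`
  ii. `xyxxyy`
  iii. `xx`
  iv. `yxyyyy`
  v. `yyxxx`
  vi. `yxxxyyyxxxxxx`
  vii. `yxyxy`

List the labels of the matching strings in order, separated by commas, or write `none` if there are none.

ii

i → no match
ii → match
iii → no match
iv → no match
v → no match
vi → no match
vii → no match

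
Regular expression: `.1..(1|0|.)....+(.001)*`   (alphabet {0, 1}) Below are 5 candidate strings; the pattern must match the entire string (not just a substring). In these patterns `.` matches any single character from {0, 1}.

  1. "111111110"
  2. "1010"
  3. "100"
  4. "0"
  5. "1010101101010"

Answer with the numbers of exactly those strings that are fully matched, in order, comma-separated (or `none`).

1. "111111110" → match
2. "1010" → no match
3. "100" → no match
4. "0" → no match
5 → no match

1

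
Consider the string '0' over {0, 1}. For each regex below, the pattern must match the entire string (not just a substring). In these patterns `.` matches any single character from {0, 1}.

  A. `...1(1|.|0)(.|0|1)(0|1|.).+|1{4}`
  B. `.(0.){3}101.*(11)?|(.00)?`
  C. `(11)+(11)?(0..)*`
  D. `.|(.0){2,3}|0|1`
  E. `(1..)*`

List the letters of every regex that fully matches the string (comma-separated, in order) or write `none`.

A → no match
B → no match
C → no match — must start with '11'
D → match
E → no match

D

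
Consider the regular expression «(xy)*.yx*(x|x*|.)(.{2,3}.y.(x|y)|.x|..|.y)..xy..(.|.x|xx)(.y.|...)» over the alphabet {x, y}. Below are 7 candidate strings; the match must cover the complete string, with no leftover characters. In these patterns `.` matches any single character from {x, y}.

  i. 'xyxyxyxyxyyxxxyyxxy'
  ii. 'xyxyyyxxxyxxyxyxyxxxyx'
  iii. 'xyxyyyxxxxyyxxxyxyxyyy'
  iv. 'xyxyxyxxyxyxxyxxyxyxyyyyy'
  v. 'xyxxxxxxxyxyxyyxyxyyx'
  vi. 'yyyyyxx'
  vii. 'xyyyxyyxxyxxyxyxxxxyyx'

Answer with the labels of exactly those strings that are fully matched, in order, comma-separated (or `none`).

i → no match
ii → match
iii → match
iv → no match
v → match
vi → no match
vii → no match

ii, iii, v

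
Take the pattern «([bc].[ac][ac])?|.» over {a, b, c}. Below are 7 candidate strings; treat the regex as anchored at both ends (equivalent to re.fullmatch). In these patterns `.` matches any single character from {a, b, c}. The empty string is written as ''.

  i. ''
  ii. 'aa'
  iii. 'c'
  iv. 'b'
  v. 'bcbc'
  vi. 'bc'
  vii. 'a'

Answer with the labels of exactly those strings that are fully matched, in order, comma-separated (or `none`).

i → match
ii → no match
iii → match
iv → match
v → no match
vi → no match
vii → match

i, iii, iv, vii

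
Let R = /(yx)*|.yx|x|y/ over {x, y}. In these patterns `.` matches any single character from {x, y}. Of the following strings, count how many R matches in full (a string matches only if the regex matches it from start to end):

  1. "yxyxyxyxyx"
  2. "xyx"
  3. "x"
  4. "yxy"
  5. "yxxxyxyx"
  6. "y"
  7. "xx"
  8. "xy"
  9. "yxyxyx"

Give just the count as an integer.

1 → match
2 → match
3 → match
4 → no match
5 → no match
6 → match
7 → no match
8 → no match
9 → match
Total matched: 5

5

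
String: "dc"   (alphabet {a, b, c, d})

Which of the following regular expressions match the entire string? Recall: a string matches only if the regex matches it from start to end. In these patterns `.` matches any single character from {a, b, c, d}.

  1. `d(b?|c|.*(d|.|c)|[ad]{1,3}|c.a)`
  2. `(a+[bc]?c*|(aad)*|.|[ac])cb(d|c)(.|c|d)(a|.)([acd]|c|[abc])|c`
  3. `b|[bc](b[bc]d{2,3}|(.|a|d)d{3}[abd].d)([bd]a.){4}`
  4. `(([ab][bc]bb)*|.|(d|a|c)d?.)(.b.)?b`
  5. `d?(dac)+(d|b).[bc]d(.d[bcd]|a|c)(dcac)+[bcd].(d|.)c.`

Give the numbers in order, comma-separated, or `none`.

1 → match
2 → no match
3 → no match
4 → no match — must end with "b"
5 → no match

1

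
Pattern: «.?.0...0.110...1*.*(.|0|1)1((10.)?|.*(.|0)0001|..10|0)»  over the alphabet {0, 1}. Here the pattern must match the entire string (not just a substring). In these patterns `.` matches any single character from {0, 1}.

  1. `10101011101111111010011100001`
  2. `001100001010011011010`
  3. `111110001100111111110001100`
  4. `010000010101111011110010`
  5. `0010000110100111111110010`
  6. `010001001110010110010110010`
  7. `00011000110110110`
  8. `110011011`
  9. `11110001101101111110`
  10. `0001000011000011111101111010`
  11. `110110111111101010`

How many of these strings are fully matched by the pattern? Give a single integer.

4

1 → match
2 → no match
3 → no match
4 → no match
5 → match
6 → no match
7 → match
8 → no match
9 → no match
10 → match
11 → no match
Total matched: 4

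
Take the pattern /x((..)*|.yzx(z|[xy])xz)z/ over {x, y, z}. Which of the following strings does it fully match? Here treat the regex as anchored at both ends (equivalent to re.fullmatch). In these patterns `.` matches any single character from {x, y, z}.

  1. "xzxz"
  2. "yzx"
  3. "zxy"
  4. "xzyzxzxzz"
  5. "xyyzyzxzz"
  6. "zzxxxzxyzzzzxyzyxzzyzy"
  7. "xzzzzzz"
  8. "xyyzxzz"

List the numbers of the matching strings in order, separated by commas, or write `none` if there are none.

1. "xzxz" → match
2. "yzx" → no match — must start with "x"
3. "zxy" → no match — must start with "x"
4. "xzyzxzxzz" → match
5. "xyyzyzxzz" → no match
6 → no match — must start with "x"
7. "xzzzzzz" → no match
8. "xyyzxzz" → no match

1, 4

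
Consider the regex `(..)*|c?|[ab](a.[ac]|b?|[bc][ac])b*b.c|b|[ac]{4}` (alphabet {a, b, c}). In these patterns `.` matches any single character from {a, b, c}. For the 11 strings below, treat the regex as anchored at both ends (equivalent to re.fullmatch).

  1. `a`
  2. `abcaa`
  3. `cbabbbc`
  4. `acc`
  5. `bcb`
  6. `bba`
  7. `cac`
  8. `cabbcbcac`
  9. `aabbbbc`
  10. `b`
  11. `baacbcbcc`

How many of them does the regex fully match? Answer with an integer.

1. `a` → no match
2. `abcaa` → no match
3. `cbabbbc` → no match
4. `acc` → no match
5. `bcb` → no match
6. `bba` → no match
7. `cac` → no match
8. `cabbcbcac` → no match
9. `aabbbbc` → no match
10. `b` → match
11. `baacbcbcc` → no match
Total matched: 1

1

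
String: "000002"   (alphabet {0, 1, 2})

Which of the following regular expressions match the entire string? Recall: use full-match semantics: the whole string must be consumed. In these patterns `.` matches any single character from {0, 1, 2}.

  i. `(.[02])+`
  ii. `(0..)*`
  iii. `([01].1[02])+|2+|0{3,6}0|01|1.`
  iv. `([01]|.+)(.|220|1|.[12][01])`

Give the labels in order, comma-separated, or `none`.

i, ii, iv

i → match
ii → match
iii → no match
iv → match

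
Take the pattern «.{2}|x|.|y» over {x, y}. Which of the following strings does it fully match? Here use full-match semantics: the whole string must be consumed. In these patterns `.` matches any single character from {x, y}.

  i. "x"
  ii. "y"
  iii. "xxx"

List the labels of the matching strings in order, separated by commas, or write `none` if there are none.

i → match
ii → match
iii → no match

i, ii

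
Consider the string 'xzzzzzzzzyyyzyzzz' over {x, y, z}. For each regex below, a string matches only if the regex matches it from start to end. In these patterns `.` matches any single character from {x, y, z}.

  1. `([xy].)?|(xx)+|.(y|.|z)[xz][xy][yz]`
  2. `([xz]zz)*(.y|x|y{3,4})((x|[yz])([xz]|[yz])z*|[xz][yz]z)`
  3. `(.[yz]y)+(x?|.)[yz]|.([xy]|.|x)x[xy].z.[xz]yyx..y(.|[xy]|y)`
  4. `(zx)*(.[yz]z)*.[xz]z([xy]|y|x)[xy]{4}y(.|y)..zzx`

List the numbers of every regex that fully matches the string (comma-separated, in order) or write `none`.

1 → no match
2 → match
3 → no match
4 → no match — must end with 'zzx'

2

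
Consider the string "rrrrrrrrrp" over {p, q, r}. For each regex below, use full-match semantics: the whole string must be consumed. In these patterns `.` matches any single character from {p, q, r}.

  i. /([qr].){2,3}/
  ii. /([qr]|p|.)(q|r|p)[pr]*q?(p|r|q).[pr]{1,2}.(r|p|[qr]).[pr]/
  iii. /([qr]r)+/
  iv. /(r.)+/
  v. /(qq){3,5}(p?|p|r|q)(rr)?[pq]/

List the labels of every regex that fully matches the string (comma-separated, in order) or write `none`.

ii, iv

i → no match
ii → match
iii → no match — must end with "r"
iv → match
v → no match — must start with "qq"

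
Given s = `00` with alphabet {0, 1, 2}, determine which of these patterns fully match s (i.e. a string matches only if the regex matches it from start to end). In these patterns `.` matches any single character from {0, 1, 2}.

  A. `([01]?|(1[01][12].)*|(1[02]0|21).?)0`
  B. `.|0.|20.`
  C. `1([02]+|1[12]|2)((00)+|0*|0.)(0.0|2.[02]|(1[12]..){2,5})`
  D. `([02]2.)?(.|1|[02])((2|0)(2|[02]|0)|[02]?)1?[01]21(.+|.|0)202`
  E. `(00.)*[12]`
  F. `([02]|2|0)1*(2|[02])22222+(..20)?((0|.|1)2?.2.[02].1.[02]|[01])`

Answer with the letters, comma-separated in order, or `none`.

A, B

A → match
B → match
C → no match — must start with `1`
D → no match — must end with `202`
E → no match
F → no match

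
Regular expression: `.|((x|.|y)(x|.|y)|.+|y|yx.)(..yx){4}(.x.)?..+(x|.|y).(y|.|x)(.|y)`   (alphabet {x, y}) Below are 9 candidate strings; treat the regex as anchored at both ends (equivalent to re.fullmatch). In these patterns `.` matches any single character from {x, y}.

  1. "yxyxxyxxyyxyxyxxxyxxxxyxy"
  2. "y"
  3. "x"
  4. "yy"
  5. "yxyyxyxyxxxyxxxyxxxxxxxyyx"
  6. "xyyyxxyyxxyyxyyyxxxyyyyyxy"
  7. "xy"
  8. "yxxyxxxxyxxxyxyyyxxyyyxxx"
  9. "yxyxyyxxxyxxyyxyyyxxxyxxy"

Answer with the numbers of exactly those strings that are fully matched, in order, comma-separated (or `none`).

1, 2, 3, 5, 6, 9

1 → match
2. "y" → match
3. "x" → match
4. "yy" → no match
5 → match
6 → match
7. "xy" → no match
8 → no match
9 → match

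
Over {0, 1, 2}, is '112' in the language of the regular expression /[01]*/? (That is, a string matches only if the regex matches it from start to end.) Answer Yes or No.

No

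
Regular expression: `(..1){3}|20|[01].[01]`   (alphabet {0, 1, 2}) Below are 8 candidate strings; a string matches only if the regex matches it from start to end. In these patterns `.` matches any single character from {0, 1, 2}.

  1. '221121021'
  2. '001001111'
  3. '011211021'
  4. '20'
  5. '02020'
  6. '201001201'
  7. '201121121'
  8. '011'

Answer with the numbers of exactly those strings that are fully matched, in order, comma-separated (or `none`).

1, 2, 3, 4, 6, 7, 8

1 → match
2 → match
3 → match
4 → match
5 → no match
6 → match
7 → match
8 → match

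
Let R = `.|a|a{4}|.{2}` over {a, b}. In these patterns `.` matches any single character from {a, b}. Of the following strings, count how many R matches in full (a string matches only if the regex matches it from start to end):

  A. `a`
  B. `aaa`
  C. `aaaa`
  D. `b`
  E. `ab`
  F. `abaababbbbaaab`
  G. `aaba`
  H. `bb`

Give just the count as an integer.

A → match
B → no match
C → match
D → match
E → match
F → no match
G → no match
H → match
Total matched: 5

5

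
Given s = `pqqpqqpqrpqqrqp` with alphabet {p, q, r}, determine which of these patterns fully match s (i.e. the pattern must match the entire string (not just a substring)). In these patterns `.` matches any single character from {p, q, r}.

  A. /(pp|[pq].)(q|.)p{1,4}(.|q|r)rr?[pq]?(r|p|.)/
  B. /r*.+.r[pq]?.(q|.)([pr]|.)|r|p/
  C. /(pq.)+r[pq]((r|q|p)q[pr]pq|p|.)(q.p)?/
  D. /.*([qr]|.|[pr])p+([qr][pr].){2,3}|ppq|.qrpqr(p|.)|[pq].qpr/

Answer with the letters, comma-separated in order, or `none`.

C

A → no match
B → no match
C → match
D → no match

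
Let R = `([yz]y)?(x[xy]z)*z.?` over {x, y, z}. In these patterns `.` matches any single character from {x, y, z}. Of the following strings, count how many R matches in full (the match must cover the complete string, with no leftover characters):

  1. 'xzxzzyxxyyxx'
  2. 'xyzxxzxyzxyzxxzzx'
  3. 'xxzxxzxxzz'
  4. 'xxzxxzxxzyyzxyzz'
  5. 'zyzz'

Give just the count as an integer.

1 → no match
2 → match
3 → match
4 → no match
5 → match
Total matched: 3

3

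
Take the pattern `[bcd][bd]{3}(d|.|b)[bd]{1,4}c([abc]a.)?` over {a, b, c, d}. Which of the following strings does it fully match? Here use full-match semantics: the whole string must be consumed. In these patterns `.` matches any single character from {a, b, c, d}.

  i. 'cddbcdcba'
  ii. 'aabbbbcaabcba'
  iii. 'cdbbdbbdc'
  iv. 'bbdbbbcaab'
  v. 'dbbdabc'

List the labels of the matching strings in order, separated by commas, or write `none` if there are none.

iii, iv, v

i → no match
ii → no match
iii → match
iv → match
v → match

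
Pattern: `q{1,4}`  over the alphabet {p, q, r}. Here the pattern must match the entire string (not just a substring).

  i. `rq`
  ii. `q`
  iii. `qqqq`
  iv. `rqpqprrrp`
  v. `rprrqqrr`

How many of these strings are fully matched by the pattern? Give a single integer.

2

i → no match — must start with `q`
ii → match
iii → match
iv → no match — must start with `q`
v → no match — must start with `q`
Total matched: 2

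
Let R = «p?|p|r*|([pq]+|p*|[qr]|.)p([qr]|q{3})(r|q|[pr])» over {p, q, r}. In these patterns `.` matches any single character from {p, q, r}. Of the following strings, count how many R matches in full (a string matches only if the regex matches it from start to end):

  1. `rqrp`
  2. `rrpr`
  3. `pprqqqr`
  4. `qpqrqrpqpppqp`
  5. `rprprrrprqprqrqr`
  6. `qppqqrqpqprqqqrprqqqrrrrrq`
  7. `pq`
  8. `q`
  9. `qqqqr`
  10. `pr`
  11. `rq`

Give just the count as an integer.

0

1 → no match
2 → no match
3 → no match
4 → no match
5 → no match
6 → no match
7 → no match
8 → no match
9 → no match
10 → no match
11 → no match
Total matched: 0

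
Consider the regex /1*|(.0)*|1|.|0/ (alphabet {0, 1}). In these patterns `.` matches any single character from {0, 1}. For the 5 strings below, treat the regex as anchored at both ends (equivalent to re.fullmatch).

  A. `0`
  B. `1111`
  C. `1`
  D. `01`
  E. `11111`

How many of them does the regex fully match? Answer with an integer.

4

A. `0` → match
B. `1111` → match
C. `1` → match
D. `01` → no match
E. `11111` → match
Total matched: 4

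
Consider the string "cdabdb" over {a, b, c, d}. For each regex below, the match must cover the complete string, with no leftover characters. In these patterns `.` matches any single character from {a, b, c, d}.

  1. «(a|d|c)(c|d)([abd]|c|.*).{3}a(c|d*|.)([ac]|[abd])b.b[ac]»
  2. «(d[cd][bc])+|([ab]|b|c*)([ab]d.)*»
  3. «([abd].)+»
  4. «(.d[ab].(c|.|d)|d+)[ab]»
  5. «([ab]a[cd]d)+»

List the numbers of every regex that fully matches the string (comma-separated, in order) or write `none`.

4

1 → no match
2 → no match
3 → no match
4 → match
5 → no match — must end with "d"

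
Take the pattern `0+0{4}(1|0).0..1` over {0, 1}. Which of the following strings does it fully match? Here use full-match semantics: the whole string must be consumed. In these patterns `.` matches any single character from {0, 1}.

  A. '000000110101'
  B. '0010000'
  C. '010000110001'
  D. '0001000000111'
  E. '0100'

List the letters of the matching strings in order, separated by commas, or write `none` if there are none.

A

A → match
B → no match — must end with '1'
C → no match
D → no match
E → no match — must end with '1'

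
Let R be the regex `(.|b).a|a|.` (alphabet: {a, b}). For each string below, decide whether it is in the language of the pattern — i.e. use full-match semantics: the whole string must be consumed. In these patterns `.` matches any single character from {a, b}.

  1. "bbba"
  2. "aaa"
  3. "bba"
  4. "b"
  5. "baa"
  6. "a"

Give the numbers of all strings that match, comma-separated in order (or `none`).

2, 3, 4, 5, 6

1 → no match
2 → match
3 → match
4 → match
5 → match
6 → match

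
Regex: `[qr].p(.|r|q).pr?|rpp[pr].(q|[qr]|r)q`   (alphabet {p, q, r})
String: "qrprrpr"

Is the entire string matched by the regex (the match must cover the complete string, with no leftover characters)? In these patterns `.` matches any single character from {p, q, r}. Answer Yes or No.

Yes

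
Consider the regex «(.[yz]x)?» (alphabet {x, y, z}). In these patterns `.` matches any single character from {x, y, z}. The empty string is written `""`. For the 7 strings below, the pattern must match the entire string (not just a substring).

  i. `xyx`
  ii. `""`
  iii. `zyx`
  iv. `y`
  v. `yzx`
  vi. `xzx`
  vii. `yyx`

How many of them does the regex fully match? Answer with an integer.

6

i → match
ii → match
iii → match
iv → no match
v → match
vi → match
vii → match
Total matched: 6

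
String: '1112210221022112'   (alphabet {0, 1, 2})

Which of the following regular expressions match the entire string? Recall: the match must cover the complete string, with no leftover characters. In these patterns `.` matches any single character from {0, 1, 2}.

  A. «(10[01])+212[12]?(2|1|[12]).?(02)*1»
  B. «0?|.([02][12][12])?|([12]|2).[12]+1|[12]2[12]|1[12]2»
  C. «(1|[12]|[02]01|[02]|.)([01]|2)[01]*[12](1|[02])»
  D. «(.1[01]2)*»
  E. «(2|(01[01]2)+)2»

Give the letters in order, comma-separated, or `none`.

A → no match — must start with '10'
B → no match
C → no match
D → match
E → no match — must end with '22'

D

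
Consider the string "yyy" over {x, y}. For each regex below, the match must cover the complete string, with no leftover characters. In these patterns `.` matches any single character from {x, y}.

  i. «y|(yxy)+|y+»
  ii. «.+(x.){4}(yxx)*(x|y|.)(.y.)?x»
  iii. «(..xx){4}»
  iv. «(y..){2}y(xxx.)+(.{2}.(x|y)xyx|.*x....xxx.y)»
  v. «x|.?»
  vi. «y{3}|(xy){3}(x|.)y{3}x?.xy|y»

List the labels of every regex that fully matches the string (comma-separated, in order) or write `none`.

i, vi

i → match
ii → no match — must end with "x"
iii → no match — must end with "xx"
iv → no match
v → no match
vi → match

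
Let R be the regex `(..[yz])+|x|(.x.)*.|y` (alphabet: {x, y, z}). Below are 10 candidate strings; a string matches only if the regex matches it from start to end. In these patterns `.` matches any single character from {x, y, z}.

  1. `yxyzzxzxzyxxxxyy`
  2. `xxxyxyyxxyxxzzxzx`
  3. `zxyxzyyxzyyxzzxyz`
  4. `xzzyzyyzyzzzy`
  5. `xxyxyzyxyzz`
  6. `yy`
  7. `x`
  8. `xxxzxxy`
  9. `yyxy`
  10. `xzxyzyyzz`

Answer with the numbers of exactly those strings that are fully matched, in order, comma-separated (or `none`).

1 → no match
2 → no match
3 → no match
4 → no match
5 → no match
6 → no match
7 → match
8 → match
9 → no match
10 → no match

7, 8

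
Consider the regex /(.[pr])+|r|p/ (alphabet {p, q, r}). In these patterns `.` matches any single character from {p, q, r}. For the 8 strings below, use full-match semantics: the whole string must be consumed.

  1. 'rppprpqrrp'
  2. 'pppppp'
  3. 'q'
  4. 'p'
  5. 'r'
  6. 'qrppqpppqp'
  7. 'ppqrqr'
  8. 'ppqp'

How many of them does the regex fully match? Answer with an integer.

7

1 → match
2 → match
3 → no match
4 → match
5 → match
6 → match
7 → match
8 → match
Total matched: 7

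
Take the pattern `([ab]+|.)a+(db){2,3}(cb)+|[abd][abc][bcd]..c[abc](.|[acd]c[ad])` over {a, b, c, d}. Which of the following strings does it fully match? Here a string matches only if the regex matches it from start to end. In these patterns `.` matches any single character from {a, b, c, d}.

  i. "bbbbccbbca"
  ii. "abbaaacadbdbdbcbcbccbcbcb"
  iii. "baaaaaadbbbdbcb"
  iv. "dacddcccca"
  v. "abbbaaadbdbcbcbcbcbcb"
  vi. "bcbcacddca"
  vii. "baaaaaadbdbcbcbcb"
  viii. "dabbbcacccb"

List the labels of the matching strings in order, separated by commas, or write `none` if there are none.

iv, v, vii

i → no match
ii → no match
iii → no match
iv → match
v → match
vi → no match
vii → match
viii → no match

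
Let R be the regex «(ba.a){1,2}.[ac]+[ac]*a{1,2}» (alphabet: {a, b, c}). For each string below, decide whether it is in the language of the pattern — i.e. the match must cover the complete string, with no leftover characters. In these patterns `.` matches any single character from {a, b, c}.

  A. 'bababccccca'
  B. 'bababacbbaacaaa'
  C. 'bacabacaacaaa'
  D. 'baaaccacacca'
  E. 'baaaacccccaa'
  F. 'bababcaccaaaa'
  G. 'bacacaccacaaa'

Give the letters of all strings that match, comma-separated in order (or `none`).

A, C, D, E, F, G

A → match
B → no match
C → match
D → match
E → match
F → match
G → match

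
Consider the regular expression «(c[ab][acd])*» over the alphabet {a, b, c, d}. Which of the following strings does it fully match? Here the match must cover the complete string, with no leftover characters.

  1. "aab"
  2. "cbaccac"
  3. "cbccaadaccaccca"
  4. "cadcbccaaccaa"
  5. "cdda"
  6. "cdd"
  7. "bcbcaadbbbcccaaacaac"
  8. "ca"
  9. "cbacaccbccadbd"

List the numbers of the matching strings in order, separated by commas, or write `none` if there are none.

1 → no match
2 → no match
3 → no match
4 → no match
5 → no match
6 → no match
7 → no match
8 → no match
9 → no match

none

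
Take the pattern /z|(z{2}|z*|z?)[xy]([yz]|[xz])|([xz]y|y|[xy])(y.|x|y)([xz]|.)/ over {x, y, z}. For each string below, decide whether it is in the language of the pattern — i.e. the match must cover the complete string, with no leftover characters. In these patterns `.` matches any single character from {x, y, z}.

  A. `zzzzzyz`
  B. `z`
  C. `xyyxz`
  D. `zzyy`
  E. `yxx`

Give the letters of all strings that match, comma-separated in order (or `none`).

A, B, C, D, E

A → match
B → match
C → match
D → match
E → match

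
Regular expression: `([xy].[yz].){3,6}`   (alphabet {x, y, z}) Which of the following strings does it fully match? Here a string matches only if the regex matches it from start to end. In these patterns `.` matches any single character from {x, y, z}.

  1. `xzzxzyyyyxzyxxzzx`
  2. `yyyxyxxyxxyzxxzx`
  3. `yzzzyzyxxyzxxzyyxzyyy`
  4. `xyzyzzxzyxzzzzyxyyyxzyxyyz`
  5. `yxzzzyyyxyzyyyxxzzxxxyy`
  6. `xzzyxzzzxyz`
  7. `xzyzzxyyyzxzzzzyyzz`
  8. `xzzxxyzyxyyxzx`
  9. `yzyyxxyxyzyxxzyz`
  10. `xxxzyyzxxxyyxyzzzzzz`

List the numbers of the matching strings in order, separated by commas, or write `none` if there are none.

9

1 → no match
2 → no match
3 → no match
4 → no match
5 → no match
6. `xzzyxzzzxyz` → no match
7 → no match
8 → no match
9 → match
10 → no match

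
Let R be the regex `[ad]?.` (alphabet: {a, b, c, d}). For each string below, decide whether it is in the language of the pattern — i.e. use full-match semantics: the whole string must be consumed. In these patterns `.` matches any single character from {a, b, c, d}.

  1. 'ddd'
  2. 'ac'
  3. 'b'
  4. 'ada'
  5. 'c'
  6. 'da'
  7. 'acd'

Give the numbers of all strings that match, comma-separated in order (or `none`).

1 → no match
2 → match
3 → match
4 → no match
5 → match
6 → match
7 → no match

2, 3, 5, 6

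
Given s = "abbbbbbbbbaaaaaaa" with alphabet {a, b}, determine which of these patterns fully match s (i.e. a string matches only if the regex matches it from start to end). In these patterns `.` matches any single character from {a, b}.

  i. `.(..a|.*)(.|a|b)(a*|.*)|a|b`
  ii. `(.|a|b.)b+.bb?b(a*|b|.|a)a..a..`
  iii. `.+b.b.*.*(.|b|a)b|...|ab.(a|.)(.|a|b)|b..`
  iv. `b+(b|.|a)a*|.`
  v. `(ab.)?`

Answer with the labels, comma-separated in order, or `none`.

i, ii

i → match
ii → match
iii → no match
iv → no match
v → no match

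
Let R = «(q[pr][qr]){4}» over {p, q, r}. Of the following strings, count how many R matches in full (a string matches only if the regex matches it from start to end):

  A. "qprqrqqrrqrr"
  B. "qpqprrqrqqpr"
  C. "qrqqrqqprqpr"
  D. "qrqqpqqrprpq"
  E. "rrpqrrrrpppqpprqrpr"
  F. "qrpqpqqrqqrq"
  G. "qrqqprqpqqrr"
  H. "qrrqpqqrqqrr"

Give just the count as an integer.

4

A → match
B → no match
C → match
D → no match
E → no match — must start with "q"
F → no match
G → match
H → match
Total matched: 4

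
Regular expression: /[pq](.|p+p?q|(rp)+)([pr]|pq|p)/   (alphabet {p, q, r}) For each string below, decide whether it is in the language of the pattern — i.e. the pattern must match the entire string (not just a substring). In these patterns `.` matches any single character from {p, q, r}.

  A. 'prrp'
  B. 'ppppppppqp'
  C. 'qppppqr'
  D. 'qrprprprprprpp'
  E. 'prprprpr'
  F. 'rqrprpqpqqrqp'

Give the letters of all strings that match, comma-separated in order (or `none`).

A → no match
B → match
C → match
D → match
E → match
F → no match

B, C, D, E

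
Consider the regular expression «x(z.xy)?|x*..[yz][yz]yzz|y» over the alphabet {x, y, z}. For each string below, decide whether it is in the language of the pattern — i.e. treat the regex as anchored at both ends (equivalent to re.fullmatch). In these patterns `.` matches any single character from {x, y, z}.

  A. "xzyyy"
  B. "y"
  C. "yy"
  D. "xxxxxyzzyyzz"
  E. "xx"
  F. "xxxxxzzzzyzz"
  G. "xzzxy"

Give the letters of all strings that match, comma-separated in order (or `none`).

B, D, F, G

A → no match
B → match
C → no match
D → match
E → no match
F → match
G → match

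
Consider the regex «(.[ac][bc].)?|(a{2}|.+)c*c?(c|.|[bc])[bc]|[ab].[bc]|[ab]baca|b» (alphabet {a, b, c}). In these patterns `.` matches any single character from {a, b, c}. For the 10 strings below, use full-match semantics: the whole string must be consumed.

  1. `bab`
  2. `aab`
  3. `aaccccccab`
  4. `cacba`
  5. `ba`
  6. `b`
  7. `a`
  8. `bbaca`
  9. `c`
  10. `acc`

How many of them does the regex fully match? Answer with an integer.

1 → match
2 → match
3 → match
4 → no match
5 → no match
6 → match
7 → no match
8 → match
9 → no match
10 → match
Total matched: 6

6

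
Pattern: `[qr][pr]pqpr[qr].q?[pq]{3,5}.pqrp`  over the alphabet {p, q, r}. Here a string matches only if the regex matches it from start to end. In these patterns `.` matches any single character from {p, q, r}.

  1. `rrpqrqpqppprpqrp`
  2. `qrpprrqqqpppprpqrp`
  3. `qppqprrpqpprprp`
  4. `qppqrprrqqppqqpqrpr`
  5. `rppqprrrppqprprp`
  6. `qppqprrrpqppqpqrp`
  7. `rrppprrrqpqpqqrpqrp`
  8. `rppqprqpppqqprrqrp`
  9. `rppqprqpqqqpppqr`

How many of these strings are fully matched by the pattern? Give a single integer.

1 → no match
2 → no match
3 → no match — must end with `pqrp`
4 → no match — must end with `pqrp`
5 → no match — must end with `pqrp`
6 → match
7 → no match
8 → no match — must end with `pqrp`
9 → no match — must end with `pqrp`
Total matched: 1

1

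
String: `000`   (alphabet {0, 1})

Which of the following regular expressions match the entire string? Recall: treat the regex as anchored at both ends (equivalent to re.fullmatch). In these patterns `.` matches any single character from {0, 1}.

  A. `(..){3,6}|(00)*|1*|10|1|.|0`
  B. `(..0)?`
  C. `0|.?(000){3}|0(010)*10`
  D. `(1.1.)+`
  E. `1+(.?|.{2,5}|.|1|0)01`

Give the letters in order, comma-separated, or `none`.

A → no match
B → match
C → no match
D → no match — must start with `1`
E → no match — must start with `1`

B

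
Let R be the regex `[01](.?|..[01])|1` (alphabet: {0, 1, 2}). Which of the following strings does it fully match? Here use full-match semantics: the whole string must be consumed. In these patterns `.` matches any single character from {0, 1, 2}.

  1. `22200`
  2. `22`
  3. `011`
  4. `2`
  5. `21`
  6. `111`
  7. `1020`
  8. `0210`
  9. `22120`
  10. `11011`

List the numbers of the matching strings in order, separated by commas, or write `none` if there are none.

7, 8

1 → no match
2 → no match
3 → no match
4 → no match
5 → no match
6 → no match
7 → match
8 → match
9 → no match
10 → no match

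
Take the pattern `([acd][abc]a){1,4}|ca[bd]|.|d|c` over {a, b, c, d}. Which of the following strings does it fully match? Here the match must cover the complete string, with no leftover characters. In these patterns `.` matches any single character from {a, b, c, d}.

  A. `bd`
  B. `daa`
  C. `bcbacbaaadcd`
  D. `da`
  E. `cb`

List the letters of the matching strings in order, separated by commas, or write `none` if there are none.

A → no match
B → match
C → no match
D → no match
E → no match

B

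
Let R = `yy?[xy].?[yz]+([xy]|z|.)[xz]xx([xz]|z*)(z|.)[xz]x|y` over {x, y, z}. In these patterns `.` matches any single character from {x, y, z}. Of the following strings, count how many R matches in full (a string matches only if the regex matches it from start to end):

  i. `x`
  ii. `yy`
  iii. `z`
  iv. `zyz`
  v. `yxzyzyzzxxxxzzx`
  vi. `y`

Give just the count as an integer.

i → no match — must start with `y`
ii → no match
iii → no match — must start with `y`
iv → no match — must start with `y`
v → match
vi → match
Total matched: 2

2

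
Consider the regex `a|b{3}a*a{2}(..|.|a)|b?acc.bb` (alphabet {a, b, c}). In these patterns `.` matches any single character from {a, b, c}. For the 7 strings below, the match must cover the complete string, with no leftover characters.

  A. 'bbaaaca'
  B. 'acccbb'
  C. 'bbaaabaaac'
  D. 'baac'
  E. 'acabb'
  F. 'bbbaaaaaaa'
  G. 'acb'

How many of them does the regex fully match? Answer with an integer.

2

A → no match
B → match
C → no match
D → no match
E → no match
F → match
G → no match
Total matched: 2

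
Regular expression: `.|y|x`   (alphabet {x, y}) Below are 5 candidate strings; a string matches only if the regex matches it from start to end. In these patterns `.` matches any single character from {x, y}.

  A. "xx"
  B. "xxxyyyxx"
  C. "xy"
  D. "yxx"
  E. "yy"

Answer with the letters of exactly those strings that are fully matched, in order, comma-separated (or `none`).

none

A. "xx" → no match
B. "xxxyyyxx" → no match
C. "xy" → no match
D. "yxx" → no match
E. "yy" → no match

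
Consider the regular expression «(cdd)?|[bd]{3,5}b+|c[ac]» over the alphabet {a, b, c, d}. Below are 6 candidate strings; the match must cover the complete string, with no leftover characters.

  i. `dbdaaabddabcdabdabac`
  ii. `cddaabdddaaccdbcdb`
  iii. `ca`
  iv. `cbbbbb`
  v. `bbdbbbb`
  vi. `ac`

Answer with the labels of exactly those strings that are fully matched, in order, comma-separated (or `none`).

iii, v

i → no match
ii → no match
iii → match
iv → no match
v → match
vi → no match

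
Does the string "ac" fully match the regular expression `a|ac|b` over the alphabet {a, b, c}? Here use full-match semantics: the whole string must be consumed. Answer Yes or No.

Yes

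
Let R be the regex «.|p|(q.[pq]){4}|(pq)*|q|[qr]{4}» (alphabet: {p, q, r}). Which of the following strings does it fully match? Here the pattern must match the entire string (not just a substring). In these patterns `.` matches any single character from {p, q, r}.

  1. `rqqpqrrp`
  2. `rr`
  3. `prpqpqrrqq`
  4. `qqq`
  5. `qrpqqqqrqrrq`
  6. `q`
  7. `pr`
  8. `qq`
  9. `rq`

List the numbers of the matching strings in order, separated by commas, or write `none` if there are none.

6

1. `rqqpqrrp` → no match
2. `rr` → no match
3. `prpqpqrrqq` → no match
4. `qqq` → no match
5. `qrpqqqqrqrrq` → no match
6. `q` → match
7. `pr` → no match
8. `qq` → no match
9. `rq` → no match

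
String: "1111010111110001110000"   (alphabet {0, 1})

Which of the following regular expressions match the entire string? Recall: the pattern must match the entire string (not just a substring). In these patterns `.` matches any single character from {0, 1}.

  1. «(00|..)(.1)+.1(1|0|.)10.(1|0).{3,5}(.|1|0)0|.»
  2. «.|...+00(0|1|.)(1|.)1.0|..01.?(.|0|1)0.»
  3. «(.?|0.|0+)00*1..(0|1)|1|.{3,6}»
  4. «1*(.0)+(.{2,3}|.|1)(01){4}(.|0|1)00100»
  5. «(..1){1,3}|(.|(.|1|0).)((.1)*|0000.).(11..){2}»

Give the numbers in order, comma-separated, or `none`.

1

1 → match
2 → no match
3 → no match
4 → no match — must end with "00100"
5 → no match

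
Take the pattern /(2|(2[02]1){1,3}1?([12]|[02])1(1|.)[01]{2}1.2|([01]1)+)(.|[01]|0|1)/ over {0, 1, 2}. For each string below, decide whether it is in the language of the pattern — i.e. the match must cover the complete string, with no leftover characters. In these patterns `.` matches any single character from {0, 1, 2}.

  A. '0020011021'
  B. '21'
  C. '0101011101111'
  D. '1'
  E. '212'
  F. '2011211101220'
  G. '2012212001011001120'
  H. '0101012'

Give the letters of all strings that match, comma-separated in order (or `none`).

A → no match
B → match
C → match
D → no match
E → no match
F → match
G → no match
H → match

B, C, F, H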